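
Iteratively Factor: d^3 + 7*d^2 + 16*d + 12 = (d + 2)*(d^2 + 5*d + 6) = (d + 2)^2*(d + 3)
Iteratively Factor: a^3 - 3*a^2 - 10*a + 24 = (a - 2)*(a^2 - a - 12) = (a - 4)*(a - 2)*(a + 3)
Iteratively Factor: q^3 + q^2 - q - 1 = (q - 1)*(q^2 + 2*q + 1) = (q - 1)*(q + 1)*(q + 1)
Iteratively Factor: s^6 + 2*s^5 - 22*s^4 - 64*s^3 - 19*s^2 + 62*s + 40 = (s - 5)*(s^5 + 7*s^4 + 13*s^3 + s^2 - 14*s - 8) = (s - 5)*(s + 4)*(s^4 + 3*s^3 + s^2 - 3*s - 2) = (s - 5)*(s + 1)*(s + 4)*(s^3 + 2*s^2 - s - 2) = (s - 5)*(s + 1)*(s + 2)*(s + 4)*(s^2 - 1) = (s - 5)*(s + 1)^2*(s + 2)*(s + 4)*(s - 1)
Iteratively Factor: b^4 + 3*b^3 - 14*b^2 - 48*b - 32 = (b - 4)*(b^3 + 7*b^2 + 14*b + 8) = (b - 4)*(b + 4)*(b^2 + 3*b + 2) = (b - 4)*(b + 1)*(b + 4)*(b + 2)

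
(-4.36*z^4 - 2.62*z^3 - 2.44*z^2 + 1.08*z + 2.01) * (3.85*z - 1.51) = -16.786*z^5 - 3.5034*z^4 - 5.4378*z^3 + 7.8424*z^2 + 6.1077*z - 3.0351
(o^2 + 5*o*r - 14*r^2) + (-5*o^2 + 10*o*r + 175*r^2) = -4*o^2 + 15*o*r + 161*r^2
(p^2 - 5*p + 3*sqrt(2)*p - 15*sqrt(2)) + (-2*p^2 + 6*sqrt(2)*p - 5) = -p^2 - 5*p + 9*sqrt(2)*p - 15*sqrt(2) - 5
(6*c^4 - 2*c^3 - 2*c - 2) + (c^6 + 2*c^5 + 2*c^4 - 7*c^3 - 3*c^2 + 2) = c^6 + 2*c^5 + 8*c^4 - 9*c^3 - 3*c^2 - 2*c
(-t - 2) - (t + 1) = -2*t - 3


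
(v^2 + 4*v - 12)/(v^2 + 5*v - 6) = (v - 2)/(v - 1)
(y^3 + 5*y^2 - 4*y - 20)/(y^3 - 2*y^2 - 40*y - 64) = (y^2 + 3*y - 10)/(y^2 - 4*y - 32)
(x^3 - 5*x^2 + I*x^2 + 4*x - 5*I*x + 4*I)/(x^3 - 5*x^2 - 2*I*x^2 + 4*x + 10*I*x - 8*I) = (x + I)/(x - 2*I)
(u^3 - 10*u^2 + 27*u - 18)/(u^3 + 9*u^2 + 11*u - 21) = (u^2 - 9*u + 18)/(u^2 + 10*u + 21)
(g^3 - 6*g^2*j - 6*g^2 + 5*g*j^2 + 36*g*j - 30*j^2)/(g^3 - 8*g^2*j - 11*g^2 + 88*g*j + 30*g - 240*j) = (g^2 - 6*g*j + 5*j^2)/(g^2 - 8*g*j - 5*g + 40*j)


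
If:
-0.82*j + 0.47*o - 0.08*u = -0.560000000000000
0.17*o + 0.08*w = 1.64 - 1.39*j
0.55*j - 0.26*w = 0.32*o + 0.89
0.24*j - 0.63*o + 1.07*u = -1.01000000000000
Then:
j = 1.19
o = 0.76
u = -0.76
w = -1.83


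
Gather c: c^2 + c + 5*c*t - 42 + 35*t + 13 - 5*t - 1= c^2 + c*(5*t + 1) + 30*t - 30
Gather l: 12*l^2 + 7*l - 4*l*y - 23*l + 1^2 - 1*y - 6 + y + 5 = 12*l^2 + l*(-4*y - 16)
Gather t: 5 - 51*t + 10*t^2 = 10*t^2 - 51*t + 5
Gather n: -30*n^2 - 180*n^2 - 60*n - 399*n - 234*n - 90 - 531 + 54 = -210*n^2 - 693*n - 567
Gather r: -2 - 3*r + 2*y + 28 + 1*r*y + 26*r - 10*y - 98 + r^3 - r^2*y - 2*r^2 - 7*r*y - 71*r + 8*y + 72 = r^3 + r^2*(-y - 2) + r*(-6*y - 48)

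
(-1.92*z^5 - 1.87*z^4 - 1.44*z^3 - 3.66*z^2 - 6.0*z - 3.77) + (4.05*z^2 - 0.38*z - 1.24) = -1.92*z^5 - 1.87*z^4 - 1.44*z^3 + 0.39*z^2 - 6.38*z - 5.01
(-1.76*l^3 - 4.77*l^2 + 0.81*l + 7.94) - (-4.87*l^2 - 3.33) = -1.76*l^3 + 0.100000000000001*l^2 + 0.81*l + 11.27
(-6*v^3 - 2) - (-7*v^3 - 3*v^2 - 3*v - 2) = v^3 + 3*v^2 + 3*v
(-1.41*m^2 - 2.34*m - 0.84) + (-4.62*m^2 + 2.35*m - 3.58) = -6.03*m^2 + 0.0100000000000002*m - 4.42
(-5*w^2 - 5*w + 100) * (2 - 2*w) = 10*w^3 - 210*w + 200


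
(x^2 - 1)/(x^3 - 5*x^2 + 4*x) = (x + 1)/(x*(x - 4))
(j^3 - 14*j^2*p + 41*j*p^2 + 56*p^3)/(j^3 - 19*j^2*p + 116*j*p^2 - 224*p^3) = (-j - p)/(-j + 4*p)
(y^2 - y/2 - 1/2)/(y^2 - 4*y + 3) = (y + 1/2)/(y - 3)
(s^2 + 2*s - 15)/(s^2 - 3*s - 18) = (-s^2 - 2*s + 15)/(-s^2 + 3*s + 18)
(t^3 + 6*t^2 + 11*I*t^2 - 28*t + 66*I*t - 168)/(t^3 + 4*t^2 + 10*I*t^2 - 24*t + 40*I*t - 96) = (t^2 + t*(6 + 7*I) + 42*I)/(t^2 + t*(4 + 6*I) + 24*I)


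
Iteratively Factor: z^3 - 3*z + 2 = (z - 1)*(z^2 + z - 2) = (z - 1)^2*(z + 2)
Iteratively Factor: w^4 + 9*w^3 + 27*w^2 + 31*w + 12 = (w + 4)*(w^3 + 5*w^2 + 7*w + 3) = (w + 1)*(w + 4)*(w^2 + 4*w + 3) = (w + 1)*(w + 3)*(w + 4)*(w + 1)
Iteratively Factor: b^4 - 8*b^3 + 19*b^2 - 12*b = (b)*(b^3 - 8*b^2 + 19*b - 12) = b*(b - 1)*(b^2 - 7*b + 12) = b*(b - 3)*(b - 1)*(b - 4)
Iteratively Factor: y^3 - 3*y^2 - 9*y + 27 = (y - 3)*(y^2 - 9) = (y - 3)*(y + 3)*(y - 3)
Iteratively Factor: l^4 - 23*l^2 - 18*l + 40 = (l + 4)*(l^3 - 4*l^2 - 7*l + 10) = (l + 2)*(l + 4)*(l^2 - 6*l + 5) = (l - 5)*(l + 2)*(l + 4)*(l - 1)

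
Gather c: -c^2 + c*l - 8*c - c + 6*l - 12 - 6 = -c^2 + c*(l - 9) + 6*l - 18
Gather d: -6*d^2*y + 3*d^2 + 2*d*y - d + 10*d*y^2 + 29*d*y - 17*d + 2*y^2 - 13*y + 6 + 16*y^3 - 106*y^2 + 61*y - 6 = d^2*(3 - 6*y) + d*(10*y^2 + 31*y - 18) + 16*y^3 - 104*y^2 + 48*y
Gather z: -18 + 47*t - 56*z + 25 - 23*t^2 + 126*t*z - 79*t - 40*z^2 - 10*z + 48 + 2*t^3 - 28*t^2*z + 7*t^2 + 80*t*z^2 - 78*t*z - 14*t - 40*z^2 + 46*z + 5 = 2*t^3 - 16*t^2 - 46*t + z^2*(80*t - 80) + z*(-28*t^2 + 48*t - 20) + 60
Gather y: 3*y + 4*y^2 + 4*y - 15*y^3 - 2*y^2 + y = -15*y^3 + 2*y^2 + 8*y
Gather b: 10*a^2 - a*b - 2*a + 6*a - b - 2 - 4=10*a^2 + 4*a + b*(-a - 1) - 6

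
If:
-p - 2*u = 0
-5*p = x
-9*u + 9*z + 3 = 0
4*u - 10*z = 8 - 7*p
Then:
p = 7/15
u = -7/30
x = -7/3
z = -17/30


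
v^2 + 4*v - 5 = (v - 1)*(v + 5)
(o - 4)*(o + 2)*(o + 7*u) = o^3 + 7*o^2*u - 2*o^2 - 14*o*u - 8*o - 56*u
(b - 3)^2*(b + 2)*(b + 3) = b^4 - b^3 - 15*b^2 + 9*b + 54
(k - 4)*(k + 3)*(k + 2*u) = k^3 + 2*k^2*u - k^2 - 2*k*u - 12*k - 24*u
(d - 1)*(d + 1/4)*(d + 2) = d^3 + 5*d^2/4 - 7*d/4 - 1/2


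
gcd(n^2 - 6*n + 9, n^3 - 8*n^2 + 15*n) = n - 3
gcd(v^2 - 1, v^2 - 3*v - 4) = v + 1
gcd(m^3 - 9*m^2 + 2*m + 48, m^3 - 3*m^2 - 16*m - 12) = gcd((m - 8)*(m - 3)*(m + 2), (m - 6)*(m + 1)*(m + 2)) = m + 2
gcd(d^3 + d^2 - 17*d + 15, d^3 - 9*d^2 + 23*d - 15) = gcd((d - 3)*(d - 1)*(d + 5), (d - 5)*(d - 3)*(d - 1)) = d^2 - 4*d + 3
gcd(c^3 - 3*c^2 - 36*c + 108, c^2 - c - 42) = c + 6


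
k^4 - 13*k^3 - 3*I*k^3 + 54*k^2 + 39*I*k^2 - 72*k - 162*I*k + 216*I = (k - 6)*(k - 4)*(k - 3)*(k - 3*I)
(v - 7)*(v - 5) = v^2 - 12*v + 35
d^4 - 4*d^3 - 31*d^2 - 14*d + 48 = (d - 8)*(d - 1)*(d + 2)*(d + 3)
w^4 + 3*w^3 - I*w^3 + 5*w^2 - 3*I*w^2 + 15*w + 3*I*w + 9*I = (w + 3)*(w - 3*I)*(w + I)^2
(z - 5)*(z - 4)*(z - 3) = z^3 - 12*z^2 + 47*z - 60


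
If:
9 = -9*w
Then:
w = -1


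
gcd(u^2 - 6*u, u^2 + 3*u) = u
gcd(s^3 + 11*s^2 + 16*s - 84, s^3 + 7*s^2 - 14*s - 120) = s + 6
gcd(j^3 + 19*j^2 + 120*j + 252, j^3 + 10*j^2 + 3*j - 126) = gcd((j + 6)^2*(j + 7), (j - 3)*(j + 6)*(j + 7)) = j^2 + 13*j + 42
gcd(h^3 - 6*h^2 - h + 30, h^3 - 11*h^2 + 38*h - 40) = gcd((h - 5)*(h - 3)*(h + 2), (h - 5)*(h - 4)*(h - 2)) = h - 5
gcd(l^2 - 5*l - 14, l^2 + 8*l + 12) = l + 2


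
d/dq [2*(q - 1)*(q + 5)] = 4*q + 8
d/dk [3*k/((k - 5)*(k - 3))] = 3*(15 - k^2)/(k^4 - 16*k^3 + 94*k^2 - 240*k + 225)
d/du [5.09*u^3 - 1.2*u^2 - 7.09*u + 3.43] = 15.27*u^2 - 2.4*u - 7.09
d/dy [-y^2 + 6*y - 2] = 6 - 2*y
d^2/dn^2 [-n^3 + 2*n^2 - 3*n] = 4 - 6*n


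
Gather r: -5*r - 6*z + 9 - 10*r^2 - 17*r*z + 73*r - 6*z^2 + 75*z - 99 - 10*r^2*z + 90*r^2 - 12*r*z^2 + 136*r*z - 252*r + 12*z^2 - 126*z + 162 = r^2*(80 - 10*z) + r*(-12*z^2 + 119*z - 184) + 6*z^2 - 57*z + 72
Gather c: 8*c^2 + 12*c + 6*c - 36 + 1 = 8*c^2 + 18*c - 35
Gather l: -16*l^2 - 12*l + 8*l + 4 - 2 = -16*l^2 - 4*l + 2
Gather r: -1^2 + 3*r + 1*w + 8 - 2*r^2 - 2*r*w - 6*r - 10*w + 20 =-2*r^2 + r*(-2*w - 3) - 9*w + 27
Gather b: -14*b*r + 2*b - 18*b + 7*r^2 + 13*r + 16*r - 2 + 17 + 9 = b*(-14*r - 16) + 7*r^2 + 29*r + 24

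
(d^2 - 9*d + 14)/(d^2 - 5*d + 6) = (d - 7)/(d - 3)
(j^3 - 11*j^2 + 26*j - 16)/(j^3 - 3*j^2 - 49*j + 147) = (j^3 - 11*j^2 + 26*j - 16)/(j^3 - 3*j^2 - 49*j + 147)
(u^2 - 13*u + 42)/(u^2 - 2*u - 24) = (u - 7)/(u + 4)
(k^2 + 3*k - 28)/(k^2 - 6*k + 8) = (k + 7)/(k - 2)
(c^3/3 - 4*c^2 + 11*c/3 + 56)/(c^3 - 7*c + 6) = (c^2 - 15*c + 56)/(3*(c^2 - 3*c + 2))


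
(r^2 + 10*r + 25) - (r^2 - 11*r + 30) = 21*r - 5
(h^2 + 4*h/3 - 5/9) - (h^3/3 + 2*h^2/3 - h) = -h^3/3 + h^2/3 + 7*h/3 - 5/9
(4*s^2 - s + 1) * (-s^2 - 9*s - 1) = -4*s^4 - 35*s^3 + 4*s^2 - 8*s - 1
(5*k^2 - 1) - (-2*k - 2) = 5*k^2 + 2*k + 1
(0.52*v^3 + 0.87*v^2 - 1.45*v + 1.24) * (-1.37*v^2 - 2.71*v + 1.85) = -0.7124*v^5 - 2.6011*v^4 + 0.5908*v^3 + 3.8402*v^2 - 6.0429*v + 2.294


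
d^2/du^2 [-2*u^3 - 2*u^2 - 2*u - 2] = -12*u - 4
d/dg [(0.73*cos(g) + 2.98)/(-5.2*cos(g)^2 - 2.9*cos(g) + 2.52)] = (3.796*sin(g)^2 - 30.992*cos(g) - 14.2776)*sin(g)/(5.2*cos(g)^2 + 2.9*cos(g) - 2.52)^2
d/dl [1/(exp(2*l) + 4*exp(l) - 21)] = 2*(-exp(l) - 2)*exp(l)/(exp(2*l) + 4*exp(l) - 21)^2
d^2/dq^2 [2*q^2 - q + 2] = 4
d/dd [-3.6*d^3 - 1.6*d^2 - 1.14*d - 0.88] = -10.8*d^2 - 3.2*d - 1.14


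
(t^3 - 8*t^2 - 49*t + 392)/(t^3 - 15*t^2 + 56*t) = (t + 7)/t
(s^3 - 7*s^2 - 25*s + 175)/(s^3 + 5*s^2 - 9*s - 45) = (s^2 - 12*s + 35)/(s^2 - 9)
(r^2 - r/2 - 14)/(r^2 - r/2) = (2*r^2 - r - 28)/(r*(2*r - 1))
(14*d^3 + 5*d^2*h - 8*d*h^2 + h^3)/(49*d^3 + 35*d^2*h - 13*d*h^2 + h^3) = (2*d - h)/(7*d - h)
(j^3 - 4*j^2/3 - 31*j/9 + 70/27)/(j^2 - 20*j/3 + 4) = (9*j^2 - 6*j - 35)/(9*(j - 6))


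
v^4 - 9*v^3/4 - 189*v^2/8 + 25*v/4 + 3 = (v - 6)*(v - 1/2)*(v + 1/4)*(v + 4)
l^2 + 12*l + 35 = (l + 5)*(l + 7)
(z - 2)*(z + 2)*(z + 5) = z^3 + 5*z^2 - 4*z - 20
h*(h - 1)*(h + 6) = h^3 + 5*h^2 - 6*h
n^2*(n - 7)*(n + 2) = n^4 - 5*n^3 - 14*n^2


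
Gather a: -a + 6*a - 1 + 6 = 5*a + 5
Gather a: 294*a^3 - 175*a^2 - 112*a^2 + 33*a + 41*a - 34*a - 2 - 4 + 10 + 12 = 294*a^3 - 287*a^2 + 40*a + 16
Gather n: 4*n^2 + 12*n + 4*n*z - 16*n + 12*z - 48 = 4*n^2 + n*(4*z - 4) + 12*z - 48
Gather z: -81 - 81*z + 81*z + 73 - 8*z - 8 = -8*z - 16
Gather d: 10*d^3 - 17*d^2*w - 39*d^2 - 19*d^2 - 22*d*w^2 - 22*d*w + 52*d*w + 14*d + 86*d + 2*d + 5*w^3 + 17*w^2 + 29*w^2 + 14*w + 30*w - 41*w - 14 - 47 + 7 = 10*d^3 + d^2*(-17*w - 58) + d*(-22*w^2 + 30*w + 102) + 5*w^3 + 46*w^2 + 3*w - 54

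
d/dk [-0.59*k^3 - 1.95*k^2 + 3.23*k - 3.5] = -1.77*k^2 - 3.9*k + 3.23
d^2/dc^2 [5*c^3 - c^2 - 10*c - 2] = 30*c - 2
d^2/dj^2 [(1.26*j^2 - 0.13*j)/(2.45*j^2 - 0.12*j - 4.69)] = (7.105427357601e-15*j^4 - 0.81977*j^3 + 86.86818*j^2 - 8.96259*j + 55.5765)/(14.706125*j^6 - 2.1609*j^5 - 84.349335*j^4 + 8.271432*j^3 + 161.468727*j^2 - 7.918596*j - 103.161709)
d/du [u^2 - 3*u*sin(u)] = -3*u*cos(u) + 2*u - 3*sin(u)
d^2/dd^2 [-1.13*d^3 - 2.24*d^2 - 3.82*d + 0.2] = -6.78*d - 4.48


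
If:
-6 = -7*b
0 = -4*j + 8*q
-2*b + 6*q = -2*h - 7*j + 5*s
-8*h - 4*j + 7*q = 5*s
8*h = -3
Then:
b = 6/7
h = -3/8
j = 51/98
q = 51/196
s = 537/980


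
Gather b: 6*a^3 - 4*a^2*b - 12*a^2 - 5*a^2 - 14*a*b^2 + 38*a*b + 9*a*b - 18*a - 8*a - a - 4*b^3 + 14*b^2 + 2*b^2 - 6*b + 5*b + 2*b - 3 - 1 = 6*a^3 - 17*a^2 - 27*a - 4*b^3 + b^2*(16 - 14*a) + b*(-4*a^2 + 47*a + 1) - 4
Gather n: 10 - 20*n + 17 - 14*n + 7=34 - 34*n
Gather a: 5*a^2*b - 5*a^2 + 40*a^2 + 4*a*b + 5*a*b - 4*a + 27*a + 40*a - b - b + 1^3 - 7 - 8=a^2*(5*b + 35) + a*(9*b + 63) - 2*b - 14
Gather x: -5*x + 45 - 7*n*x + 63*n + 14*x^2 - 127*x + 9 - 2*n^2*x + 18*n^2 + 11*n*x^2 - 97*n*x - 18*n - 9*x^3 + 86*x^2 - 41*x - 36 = 18*n^2 + 45*n - 9*x^3 + x^2*(11*n + 100) + x*(-2*n^2 - 104*n - 173) + 18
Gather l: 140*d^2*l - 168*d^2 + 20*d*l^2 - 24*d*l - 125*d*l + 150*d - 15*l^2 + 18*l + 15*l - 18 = -168*d^2 + 150*d + l^2*(20*d - 15) + l*(140*d^2 - 149*d + 33) - 18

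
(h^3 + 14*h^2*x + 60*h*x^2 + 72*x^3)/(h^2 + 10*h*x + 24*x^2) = (h^2 + 8*h*x + 12*x^2)/(h + 4*x)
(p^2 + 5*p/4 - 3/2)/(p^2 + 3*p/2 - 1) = (4*p - 3)/(2*(2*p - 1))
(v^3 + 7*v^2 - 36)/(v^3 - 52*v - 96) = (v^2 + v - 6)/(v^2 - 6*v - 16)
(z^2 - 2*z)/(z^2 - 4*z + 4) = z/(z - 2)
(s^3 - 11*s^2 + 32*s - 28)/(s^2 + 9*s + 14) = (s^3 - 11*s^2 + 32*s - 28)/(s^2 + 9*s + 14)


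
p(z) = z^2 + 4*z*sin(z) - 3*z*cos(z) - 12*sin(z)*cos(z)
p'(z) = 3*z*sin(z) + 4*z*cos(z) + 2*z + 12*sin(z)^2 + 4*sin(z) - 12*cos(z)^2 - 3*cos(z)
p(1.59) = 9.21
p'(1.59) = 23.88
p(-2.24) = 2.04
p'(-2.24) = 7.84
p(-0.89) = 11.11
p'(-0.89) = -4.45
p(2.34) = 23.08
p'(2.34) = 8.56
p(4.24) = 3.80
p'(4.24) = -5.73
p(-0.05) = 0.76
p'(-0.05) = -15.43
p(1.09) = -1.38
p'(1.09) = 16.12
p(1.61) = 9.69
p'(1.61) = 23.87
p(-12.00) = 143.19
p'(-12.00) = -89.30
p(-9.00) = 66.73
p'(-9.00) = 19.09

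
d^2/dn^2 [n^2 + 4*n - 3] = 2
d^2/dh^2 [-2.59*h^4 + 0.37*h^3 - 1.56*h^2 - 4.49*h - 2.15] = -31.08*h^2 + 2.22*h - 3.12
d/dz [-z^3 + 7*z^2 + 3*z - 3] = -3*z^2 + 14*z + 3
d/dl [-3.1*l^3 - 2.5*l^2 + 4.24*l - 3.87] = -9.3*l^2 - 5.0*l + 4.24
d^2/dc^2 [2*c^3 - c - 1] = 12*c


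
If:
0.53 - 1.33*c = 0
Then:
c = 0.40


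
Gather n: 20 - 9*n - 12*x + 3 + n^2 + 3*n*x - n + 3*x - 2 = n^2 + n*(3*x - 10) - 9*x + 21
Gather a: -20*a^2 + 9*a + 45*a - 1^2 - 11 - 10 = -20*a^2 + 54*a - 22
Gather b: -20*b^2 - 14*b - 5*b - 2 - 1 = -20*b^2 - 19*b - 3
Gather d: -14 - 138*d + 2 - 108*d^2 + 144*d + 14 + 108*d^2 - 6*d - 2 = 0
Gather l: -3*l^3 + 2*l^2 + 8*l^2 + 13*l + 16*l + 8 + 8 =-3*l^3 + 10*l^2 + 29*l + 16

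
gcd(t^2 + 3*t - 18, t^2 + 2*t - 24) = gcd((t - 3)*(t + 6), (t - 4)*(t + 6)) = t + 6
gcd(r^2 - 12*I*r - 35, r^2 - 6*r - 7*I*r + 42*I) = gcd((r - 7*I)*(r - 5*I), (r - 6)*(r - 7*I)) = r - 7*I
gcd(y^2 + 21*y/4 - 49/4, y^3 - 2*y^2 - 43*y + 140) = y + 7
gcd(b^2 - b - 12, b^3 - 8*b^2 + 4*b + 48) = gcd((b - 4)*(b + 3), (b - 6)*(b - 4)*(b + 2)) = b - 4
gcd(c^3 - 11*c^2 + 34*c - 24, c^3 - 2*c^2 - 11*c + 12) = c^2 - 5*c + 4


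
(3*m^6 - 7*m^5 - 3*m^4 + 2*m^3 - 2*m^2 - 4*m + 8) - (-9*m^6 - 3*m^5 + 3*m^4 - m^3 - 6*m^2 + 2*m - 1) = 12*m^6 - 4*m^5 - 6*m^4 + 3*m^3 + 4*m^2 - 6*m + 9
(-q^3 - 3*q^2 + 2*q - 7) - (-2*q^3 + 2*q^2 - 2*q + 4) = q^3 - 5*q^2 + 4*q - 11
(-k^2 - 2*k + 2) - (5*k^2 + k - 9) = -6*k^2 - 3*k + 11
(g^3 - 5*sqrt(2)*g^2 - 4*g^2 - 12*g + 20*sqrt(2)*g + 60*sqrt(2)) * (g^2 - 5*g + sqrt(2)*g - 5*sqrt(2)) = g^5 - 9*g^4 - 4*sqrt(2)*g^4 - 2*g^3 + 36*sqrt(2)*g^3 - 32*sqrt(2)*g^2 + 150*g^2 - 240*sqrt(2)*g - 80*g - 600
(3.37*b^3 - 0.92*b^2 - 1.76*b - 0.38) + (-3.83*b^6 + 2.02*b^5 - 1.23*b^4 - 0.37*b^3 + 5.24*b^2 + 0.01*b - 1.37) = -3.83*b^6 + 2.02*b^5 - 1.23*b^4 + 3.0*b^3 + 4.32*b^2 - 1.75*b - 1.75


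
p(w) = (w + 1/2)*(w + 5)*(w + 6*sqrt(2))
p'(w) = (w + 1/2)*(w + 5) + (w + 1/2)*(w + 6*sqrt(2)) + (w + 5)*(w + 6*sqrt(2))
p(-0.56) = -2.11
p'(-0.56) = 34.45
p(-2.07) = -29.51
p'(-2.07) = 4.12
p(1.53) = 132.76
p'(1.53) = 98.99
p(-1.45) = -23.73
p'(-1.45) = 14.92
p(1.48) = 127.86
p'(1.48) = 97.14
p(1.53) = 132.76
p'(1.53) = 98.99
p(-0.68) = -6.07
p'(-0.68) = 31.54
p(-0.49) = 0.36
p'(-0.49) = 36.18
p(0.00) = 21.21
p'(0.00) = 49.17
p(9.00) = 2325.54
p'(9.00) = 543.90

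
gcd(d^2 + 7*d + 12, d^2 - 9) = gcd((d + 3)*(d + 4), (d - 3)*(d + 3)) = d + 3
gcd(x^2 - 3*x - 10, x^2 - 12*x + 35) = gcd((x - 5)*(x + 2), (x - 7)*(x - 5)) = x - 5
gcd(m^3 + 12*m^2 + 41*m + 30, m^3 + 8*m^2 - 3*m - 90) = m^2 + 11*m + 30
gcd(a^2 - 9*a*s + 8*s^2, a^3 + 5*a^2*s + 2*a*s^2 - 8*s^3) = -a + s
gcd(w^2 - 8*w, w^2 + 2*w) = w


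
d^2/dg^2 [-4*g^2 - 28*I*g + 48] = -8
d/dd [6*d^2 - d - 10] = 12*d - 1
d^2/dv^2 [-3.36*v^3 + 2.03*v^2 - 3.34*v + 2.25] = 4.06 - 20.16*v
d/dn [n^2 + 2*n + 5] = 2*n + 2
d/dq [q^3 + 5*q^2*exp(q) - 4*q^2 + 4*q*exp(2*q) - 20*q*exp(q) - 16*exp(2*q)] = 5*q^2*exp(q) + 3*q^2 + 8*q*exp(2*q) - 10*q*exp(q) - 8*q - 28*exp(2*q) - 20*exp(q)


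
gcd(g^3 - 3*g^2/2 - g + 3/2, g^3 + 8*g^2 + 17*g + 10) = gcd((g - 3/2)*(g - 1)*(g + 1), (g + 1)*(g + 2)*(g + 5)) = g + 1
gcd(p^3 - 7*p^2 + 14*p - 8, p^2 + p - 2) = p - 1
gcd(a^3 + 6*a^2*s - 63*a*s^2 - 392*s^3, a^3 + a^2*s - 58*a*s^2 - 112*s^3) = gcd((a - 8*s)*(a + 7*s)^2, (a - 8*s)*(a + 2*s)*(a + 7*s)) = -a^2 + a*s + 56*s^2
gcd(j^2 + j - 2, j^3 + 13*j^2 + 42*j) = 1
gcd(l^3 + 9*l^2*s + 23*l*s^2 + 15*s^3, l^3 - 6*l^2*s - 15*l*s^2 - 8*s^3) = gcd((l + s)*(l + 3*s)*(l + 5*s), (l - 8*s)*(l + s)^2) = l + s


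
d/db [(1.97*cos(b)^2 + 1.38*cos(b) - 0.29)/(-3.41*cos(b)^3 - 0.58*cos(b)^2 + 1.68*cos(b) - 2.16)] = (-6.7177*cos(b)^4 - 9.4116*cos(b)^3 - 1.1433*cos(b)^2 + 8.8468*cos(b) + 2.4936)*sin(b)/(11.6281*cos(b)^6 + 3.9556*cos(b)^5 - 11.1212*cos(b)^4 + 12.7824*cos(b)^3 + 5.328*cos(b)^2 - 7.2576*cos(b) + 4.6656)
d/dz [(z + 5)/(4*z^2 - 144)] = (z^2 - 2*z*(z + 5) - 36)/(4*(z^2 - 36)^2)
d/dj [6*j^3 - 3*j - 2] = 18*j^2 - 3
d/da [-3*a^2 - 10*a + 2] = -6*a - 10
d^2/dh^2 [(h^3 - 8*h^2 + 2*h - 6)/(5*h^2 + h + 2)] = 6*(27*h^3 - 68*h^2 - 46*h + 6)/(125*h^6 + 75*h^5 + 165*h^4 + 61*h^3 + 66*h^2 + 12*h + 8)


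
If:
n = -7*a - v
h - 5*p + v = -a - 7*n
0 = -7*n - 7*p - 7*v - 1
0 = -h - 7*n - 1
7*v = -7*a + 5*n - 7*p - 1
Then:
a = -24/3493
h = -485/499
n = -2/499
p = -667/3493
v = 26/499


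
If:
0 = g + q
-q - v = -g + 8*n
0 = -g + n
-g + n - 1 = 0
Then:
No Solution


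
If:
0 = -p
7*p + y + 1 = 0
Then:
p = 0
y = -1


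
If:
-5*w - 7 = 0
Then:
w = -7/5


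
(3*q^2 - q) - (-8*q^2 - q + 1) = 11*q^2 - 1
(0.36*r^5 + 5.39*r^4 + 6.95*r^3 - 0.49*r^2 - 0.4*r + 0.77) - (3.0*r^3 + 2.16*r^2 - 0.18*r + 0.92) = 0.36*r^5 + 5.39*r^4 + 3.95*r^3 - 2.65*r^2 - 0.22*r - 0.15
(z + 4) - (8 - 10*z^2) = 10*z^2 + z - 4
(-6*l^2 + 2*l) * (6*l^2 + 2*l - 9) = -36*l^4 + 58*l^2 - 18*l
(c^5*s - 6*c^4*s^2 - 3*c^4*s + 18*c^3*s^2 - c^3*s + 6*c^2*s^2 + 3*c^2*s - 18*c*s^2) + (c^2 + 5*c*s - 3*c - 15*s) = c^5*s - 6*c^4*s^2 - 3*c^4*s + 18*c^3*s^2 - c^3*s + 6*c^2*s^2 + 3*c^2*s + c^2 - 18*c*s^2 + 5*c*s - 3*c - 15*s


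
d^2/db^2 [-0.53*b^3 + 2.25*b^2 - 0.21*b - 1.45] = 4.5 - 3.18*b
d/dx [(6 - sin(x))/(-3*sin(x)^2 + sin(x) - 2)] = (-3*sin(x)^2 + 36*sin(x) - 4)*cos(x)/(3*sin(x)^2 - sin(x) + 2)^2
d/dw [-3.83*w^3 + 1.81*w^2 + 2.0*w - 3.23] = -11.49*w^2 + 3.62*w + 2.0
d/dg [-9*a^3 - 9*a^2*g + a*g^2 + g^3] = -9*a^2 + 2*a*g + 3*g^2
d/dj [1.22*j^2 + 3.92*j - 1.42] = 2.44*j + 3.92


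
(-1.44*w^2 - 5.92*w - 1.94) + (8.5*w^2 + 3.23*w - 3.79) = 7.06*w^2 - 2.69*w - 5.73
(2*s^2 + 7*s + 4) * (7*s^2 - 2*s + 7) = 14*s^4 + 45*s^3 + 28*s^2 + 41*s + 28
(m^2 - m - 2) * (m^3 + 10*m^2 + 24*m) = m^5 + 9*m^4 + 12*m^3 - 44*m^2 - 48*m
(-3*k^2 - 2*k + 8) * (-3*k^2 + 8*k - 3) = 9*k^4 - 18*k^3 - 31*k^2 + 70*k - 24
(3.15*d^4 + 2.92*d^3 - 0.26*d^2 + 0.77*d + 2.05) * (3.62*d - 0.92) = 11.403*d^5 + 7.6724*d^4 - 3.6276*d^3 + 3.0266*d^2 + 6.7126*d - 1.886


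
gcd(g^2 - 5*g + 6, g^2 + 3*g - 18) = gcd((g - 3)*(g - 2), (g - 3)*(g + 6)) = g - 3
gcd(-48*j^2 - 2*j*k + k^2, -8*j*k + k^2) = 8*j - k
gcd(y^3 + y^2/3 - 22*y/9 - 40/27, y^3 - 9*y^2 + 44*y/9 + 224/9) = y + 4/3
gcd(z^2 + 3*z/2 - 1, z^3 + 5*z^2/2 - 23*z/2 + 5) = z - 1/2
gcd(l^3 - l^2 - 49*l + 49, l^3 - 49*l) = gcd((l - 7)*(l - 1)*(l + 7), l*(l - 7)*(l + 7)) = l^2 - 49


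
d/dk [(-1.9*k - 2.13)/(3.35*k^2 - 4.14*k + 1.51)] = (6.365*k^2 + 14.271*k - 11.6872)/(11.2225*k^4 - 27.738*k^3 + 27.2566*k^2 - 12.5028*k + 2.2801)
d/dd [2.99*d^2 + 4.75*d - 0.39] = 5.98*d + 4.75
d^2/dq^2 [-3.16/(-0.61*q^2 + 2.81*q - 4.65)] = (-2.351672*q^2 + 10.833112*q + 3.16*(1.22*q - 2.81)*(2.44*q - 5.62) - 17.92668)/(0.61*q^2 - 2.81*q + 4.65)^3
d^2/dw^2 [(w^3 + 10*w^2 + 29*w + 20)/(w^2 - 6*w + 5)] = 120*(2*w^3 - 3*w^2 - 12*w + 29)/(w^6 - 18*w^5 + 123*w^4 - 396*w^3 + 615*w^2 - 450*w + 125)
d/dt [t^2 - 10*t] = 2*t - 10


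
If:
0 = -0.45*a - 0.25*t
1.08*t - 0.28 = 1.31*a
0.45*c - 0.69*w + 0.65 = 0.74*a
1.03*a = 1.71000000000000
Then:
No Solution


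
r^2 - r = r*(r - 1)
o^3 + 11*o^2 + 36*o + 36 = (o + 2)*(o + 3)*(o + 6)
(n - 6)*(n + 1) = n^2 - 5*n - 6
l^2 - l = l*(l - 1)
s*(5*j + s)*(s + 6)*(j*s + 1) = 5*j^2*s^3 + 30*j^2*s^2 + j*s^4 + 6*j*s^3 + 5*j*s^2 + 30*j*s + s^3 + 6*s^2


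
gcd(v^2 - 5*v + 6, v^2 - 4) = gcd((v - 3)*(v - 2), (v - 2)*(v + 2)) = v - 2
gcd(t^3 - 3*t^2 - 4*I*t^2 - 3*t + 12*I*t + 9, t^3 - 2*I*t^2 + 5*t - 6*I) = t^2 - 4*I*t - 3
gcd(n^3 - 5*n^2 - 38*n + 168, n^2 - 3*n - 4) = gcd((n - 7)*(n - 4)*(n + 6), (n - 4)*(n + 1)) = n - 4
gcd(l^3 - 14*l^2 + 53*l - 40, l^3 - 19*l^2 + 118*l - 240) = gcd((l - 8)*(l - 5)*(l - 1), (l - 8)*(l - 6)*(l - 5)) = l^2 - 13*l + 40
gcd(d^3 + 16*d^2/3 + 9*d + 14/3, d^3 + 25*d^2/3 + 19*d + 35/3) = d^2 + 10*d/3 + 7/3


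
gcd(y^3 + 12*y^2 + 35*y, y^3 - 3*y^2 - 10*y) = y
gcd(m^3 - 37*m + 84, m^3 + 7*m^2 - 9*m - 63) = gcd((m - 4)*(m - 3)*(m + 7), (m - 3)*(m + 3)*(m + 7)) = m^2 + 4*m - 21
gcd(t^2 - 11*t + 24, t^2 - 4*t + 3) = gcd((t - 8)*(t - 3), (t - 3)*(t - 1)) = t - 3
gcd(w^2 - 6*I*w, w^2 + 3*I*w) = w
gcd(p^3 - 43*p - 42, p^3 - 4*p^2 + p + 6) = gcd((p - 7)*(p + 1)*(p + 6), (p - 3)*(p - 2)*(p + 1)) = p + 1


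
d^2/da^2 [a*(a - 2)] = 2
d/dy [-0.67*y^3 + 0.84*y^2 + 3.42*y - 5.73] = -2.01*y^2 + 1.68*y + 3.42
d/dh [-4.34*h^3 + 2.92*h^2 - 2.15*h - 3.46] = -13.02*h^2 + 5.84*h - 2.15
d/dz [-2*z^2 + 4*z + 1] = 4 - 4*z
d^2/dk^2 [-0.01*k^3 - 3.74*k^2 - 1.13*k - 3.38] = -0.06*k - 7.48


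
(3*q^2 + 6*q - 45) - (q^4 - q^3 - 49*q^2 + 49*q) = -q^4 + q^3 + 52*q^2 - 43*q - 45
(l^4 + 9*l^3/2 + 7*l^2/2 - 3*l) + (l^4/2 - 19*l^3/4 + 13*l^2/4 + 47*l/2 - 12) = 3*l^4/2 - l^3/4 + 27*l^2/4 + 41*l/2 - 12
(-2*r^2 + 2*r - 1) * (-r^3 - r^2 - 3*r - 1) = 2*r^5 + 5*r^3 - 3*r^2 + r + 1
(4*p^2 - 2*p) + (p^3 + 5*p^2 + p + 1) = p^3 + 9*p^2 - p + 1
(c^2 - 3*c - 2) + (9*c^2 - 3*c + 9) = 10*c^2 - 6*c + 7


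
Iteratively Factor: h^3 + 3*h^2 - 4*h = (h - 1)*(h^2 + 4*h) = h*(h - 1)*(h + 4)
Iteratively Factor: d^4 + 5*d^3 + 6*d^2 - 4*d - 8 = (d + 2)*(d^3 + 3*d^2 - 4) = (d + 2)^2*(d^2 + d - 2) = (d + 2)^3*(d - 1)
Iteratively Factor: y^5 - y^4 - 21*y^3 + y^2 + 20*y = (y + 1)*(y^4 - 2*y^3 - 19*y^2 + 20*y) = (y + 1)*(y + 4)*(y^3 - 6*y^2 + 5*y) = (y - 1)*(y + 1)*(y + 4)*(y^2 - 5*y) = y*(y - 1)*(y + 1)*(y + 4)*(y - 5)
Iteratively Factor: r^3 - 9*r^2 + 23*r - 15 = (r - 1)*(r^2 - 8*r + 15) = (r - 5)*(r - 1)*(r - 3)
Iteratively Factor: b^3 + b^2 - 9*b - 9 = (b + 1)*(b^2 - 9) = (b - 3)*(b + 1)*(b + 3)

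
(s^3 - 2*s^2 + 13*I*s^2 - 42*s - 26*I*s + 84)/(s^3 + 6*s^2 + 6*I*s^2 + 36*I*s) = (s^2 + s*(-2 + 7*I) - 14*I)/(s*(s + 6))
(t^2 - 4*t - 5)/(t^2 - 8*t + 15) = (t + 1)/(t - 3)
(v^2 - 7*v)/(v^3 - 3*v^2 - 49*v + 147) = v/(v^2 + 4*v - 21)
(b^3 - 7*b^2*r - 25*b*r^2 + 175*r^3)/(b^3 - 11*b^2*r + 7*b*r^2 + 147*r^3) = (-b^2 + 25*r^2)/(-b^2 + 4*b*r + 21*r^2)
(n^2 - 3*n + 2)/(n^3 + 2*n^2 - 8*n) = (n - 1)/(n*(n + 4))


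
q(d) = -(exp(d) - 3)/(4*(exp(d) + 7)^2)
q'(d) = (exp(d) - 3)*exp(d)/(2*(exp(d) + 7)^3) - exp(d)/(4*(exp(d) + 7)^2)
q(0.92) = 0.00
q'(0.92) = -0.01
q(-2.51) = 0.01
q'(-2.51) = -0.00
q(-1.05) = 0.01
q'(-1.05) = -0.00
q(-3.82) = 0.02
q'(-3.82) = -0.00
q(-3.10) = 0.01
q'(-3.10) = -0.00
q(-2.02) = 0.01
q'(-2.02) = -0.00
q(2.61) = -0.01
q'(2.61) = 0.00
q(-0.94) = 0.01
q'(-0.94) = -0.00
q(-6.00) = 0.02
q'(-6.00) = 0.00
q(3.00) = -0.00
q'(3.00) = 0.00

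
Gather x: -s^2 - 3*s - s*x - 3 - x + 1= -s^2 - 3*s + x*(-s - 1) - 2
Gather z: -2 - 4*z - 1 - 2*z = -6*z - 3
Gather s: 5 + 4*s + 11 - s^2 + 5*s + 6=-s^2 + 9*s + 22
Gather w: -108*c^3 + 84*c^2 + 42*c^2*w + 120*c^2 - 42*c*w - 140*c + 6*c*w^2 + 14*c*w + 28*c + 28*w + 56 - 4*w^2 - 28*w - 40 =-108*c^3 + 204*c^2 - 112*c + w^2*(6*c - 4) + w*(42*c^2 - 28*c) + 16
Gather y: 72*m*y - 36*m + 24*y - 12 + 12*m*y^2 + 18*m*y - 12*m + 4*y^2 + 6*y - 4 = -48*m + y^2*(12*m + 4) + y*(90*m + 30) - 16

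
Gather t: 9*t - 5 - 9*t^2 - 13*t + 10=-9*t^2 - 4*t + 5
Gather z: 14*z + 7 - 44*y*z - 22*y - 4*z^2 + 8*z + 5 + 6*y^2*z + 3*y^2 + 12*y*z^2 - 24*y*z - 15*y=3*y^2 - 37*y + z^2*(12*y - 4) + z*(6*y^2 - 68*y + 22) + 12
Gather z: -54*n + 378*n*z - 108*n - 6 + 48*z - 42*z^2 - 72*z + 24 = -162*n - 42*z^2 + z*(378*n - 24) + 18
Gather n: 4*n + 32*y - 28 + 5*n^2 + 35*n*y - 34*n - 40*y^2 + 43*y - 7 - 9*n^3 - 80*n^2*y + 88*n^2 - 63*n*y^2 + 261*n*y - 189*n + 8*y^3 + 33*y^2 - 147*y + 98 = -9*n^3 + n^2*(93 - 80*y) + n*(-63*y^2 + 296*y - 219) + 8*y^3 - 7*y^2 - 72*y + 63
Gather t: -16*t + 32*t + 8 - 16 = 16*t - 8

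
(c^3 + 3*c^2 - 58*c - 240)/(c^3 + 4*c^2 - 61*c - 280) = (c + 6)/(c + 7)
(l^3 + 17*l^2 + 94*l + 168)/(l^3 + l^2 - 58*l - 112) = (l^2 + 10*l + 24)/(l^2 - 6*l - 16)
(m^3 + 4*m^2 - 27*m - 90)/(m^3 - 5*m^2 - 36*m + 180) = (m + 3)/(m - 6)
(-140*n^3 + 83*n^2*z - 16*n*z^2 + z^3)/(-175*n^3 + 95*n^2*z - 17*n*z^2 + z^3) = (-4*n + z)/(-5*n + z)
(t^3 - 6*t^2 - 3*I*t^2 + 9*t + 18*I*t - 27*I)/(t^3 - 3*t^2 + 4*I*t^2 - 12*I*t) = (t^2 - 3*t*(1 + I) + 9*I)/(t*(t + 4*I))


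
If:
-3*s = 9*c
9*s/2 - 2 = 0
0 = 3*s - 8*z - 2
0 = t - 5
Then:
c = -4/27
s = 4/9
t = 5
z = -1/12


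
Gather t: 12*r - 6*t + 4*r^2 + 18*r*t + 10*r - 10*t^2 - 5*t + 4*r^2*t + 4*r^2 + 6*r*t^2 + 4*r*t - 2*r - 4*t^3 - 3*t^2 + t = 8*r^2 + 20*r - 4*t^3 + t^2*(6*r - 13) + t*(4*r^2 + 22*r - 10)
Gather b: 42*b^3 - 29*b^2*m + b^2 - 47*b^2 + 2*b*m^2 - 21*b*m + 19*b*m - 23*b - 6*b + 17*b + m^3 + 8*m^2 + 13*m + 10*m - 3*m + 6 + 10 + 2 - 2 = 42*b^3 + b^2*(-29*m - 46) + b*(2*m^2 - 2*m - 12) + m^3 + 8*m^2 + 20*m + 16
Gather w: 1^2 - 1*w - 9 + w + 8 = 0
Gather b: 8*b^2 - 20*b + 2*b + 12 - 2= 8*b^2 - 18*b + 10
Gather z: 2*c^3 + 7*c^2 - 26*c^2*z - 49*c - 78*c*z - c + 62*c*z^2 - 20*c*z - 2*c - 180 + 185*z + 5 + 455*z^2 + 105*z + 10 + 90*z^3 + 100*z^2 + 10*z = 2*c^3 + 7*c^2 - 52*c + 90*z^3 + z^2*(62*c + 555) + z*(-26*c^2 - 98*c + 300) - 165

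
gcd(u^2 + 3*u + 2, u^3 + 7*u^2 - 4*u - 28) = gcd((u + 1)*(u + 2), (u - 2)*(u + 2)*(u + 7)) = u + 2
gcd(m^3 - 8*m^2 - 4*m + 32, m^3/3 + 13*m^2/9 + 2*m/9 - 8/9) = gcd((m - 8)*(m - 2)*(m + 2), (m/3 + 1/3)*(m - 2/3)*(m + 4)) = 1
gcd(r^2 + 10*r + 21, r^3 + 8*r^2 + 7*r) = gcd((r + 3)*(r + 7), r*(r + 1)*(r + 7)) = r + 7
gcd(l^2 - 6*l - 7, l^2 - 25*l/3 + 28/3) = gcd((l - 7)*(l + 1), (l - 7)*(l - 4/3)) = l - 7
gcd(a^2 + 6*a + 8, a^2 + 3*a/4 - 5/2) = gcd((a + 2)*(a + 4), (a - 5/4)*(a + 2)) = a + 2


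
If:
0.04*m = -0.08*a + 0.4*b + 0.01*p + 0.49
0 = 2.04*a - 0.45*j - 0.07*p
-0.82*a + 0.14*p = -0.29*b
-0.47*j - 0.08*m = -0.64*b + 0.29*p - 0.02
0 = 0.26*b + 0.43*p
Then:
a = -0.47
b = -1.88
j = -2.31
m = -5.34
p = 1.14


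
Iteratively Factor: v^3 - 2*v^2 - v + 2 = (v - 1)*(v^2 - v - 2) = (v - 1)*(v + 1)*(v - 2)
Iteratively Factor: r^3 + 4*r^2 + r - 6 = (r + 3)*(r^2 + r - 2) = (r + 2)*(r + 3)*(r - 1)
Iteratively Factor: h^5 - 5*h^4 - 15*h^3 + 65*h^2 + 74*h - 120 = (h - 5)*(h^4 - 15*h^2 - 10*h + 24) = (h - 5)*(h + 2)*(h^3 - 2*h^2 - 11*h + 12) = (h - 5)*(h + 2)*(h + 3)*(h^2 - 5*h + 4) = (h - 5)*(h - 4)*(h + 2)*(h + 3)*(h - 1)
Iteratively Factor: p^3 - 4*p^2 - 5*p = (p + 1)*(p^2 - 5*p) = (p - 5)*(p + 1)*(p)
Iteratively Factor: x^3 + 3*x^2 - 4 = (x + 2)*(x^2 + x - 2) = (x + 2)^2*(x - 1)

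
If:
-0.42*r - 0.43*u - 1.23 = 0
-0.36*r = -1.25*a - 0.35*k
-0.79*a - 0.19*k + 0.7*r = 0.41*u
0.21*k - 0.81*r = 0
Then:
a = 0.94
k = -4.55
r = -1.18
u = -1.71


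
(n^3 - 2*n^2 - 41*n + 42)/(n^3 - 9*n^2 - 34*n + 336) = (n - 1)/(n - 8)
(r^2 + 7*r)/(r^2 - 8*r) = (r + 7)/(r - 8)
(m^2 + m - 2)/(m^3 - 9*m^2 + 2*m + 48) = (m - 1)/(m^2 - 11*m + 24)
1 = 1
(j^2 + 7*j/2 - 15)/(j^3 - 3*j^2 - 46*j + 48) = (j - 5/2)/(j^2 - 9*j + 8)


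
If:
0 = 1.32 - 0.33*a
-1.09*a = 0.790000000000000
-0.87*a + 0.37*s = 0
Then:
No Solution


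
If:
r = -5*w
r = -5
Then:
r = -5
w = 1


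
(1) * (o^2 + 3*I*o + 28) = o^2 + 3*I*o + 28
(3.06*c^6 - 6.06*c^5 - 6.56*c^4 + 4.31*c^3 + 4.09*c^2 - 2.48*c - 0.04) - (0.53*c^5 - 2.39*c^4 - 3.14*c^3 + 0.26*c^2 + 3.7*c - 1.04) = 3.06*c^6 - 6.59*c^5 - 4.17*c^4 + 7.45*c^3 + 3.83*c^2 - 6.18*c + 1.0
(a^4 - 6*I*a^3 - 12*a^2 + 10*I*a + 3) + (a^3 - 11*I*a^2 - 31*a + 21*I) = a^4 + a^3 - 6*I*a^3 - 12*a^2 - 11*I*a^2 - 31*a + 10*I*a + 3 + 21*I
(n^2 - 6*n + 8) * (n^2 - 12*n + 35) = n^4 - 18*n^3 + 115*n^2 - 306*n + 280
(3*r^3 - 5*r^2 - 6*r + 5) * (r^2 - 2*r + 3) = 3*r^5 - 11*r^4 + 13*r^3 + 2*r^2 - 28*r + 15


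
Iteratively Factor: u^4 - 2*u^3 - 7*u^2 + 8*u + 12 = (u + 1)*(u^3 - 3*u^2 - 4*u + 12) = (u - 3)*(u + 1)*(u^2 - 4) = (u - 3)*(u - 2)*(u + 1)*(u + 2)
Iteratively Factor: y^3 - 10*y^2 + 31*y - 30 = (y - 2)*(y^2 - 8*y + 15) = (y - 5)*(y - 2)*(y - 3)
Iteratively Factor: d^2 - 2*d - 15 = (d - 5)*(d + 3)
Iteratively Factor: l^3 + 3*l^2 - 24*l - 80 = (l - 5)*(l^2 + 8*l + 16) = (l - 5)*(l + 4)*(l + 4)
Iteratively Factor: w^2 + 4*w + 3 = (w + 1)*(w + 3)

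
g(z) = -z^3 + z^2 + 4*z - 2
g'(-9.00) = -257.00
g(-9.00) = 772.00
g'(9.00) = -221.00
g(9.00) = -614.00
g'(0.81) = 3.65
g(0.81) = 1.36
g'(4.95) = -59.61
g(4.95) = -78.98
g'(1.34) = 1.29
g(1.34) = 2.75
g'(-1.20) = -2.72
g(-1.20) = -3.63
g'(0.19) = 4.27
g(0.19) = -1.21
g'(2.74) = -13.04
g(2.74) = -4.10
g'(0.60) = 4.12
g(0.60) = 0.54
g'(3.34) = -22.79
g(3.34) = -14.74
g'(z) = -3*z^2 + 2*z + 4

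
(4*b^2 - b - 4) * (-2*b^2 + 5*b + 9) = -8*b^4 + 22*b^3 + 39*b^2 - 29*b - 36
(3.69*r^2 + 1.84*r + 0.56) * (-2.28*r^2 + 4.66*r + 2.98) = -8.4132*r^4 + 13.0002*r^3 + 18.2938*r^2 + 8.0928*r + 1.6688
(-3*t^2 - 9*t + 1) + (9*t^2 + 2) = 6*t^2 - 9*t + 3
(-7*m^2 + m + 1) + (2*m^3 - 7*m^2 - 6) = 2*m^3 - 14*m^2 + m - 5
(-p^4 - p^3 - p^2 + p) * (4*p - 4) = -4*p^5 + 8*p^2 - 4*p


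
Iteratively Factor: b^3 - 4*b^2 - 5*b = (b - 5)*(b^2 + b) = b*(b - 5)*(b + 1)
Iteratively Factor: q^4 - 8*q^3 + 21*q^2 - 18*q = (q)*(q^3 - 8*q^2 + 21*q - 18) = q*(q - 2)*(q^2 - 6*q + 9) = q*(q - 3)*(q - 2)*(q - 3)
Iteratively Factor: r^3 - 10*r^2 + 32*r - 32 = (r - 2)*(r^2 - 8*r + 16) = (r - 4)*(r - 2)*(r - 4)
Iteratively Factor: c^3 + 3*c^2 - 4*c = (c - 1)*(c^2 + 4*c) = (c - 1)*(c + 4)*(c)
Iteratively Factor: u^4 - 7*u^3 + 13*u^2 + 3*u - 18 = (u - 3)*(u^3 - 4*u^2 + u + 6) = (u - 3)*(u + 1)*(u^2 - 5*u + 6) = (u - 3)^2*(u + 1)*(u - 2)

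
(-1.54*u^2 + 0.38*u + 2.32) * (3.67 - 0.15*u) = 0.231*u^3 - 5.7088*u^2 + 1.0466*u + 8.5144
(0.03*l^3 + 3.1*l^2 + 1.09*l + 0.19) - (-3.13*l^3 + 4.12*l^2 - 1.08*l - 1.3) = 3.16*l^3 - 1.02*l^2 + 2.17*l + 1.49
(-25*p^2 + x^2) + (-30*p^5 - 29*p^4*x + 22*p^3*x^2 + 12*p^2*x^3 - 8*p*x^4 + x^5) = -30*p^5 - 29*p^4*x + 22*p^3*x^2 + 12*p^2*x^3 - 25*p^2 - 8*p*x^4 + x^5 + x^2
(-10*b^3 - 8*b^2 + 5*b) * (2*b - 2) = -20*b^4 + 4*b^3 + 26*b^2 - 10*b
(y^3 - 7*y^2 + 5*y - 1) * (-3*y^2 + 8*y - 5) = -3*y^5 + 29*y^4 - 76*y^3 + 78*y^2 - 33*y + 5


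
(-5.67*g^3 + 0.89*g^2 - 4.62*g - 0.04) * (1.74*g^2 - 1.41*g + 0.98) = -9.8658*g^5 + 9.5433*g^4 - 14.8503*g^3 + 7.3168*g^2 - 4.4712*g - 0.0392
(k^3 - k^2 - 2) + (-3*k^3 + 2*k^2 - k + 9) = -2*k^3 + k^2 - k + 7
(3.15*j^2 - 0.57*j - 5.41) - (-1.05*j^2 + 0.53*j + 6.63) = 4.2*j^2 - 1.1*j - 12.04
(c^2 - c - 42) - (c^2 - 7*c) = 6*c - 42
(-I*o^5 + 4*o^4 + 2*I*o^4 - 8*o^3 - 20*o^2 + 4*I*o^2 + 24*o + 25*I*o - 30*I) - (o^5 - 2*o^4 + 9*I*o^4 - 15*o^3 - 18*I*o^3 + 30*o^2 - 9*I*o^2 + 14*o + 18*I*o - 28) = -o^5 - I*o^5 + 6*o^4 - 7*I*o^4 + 7*o^3 + 18*I*o^3 - 50*o^2 + 13*I*o^2 + 10*o + 7*I*o + 28 - 30*I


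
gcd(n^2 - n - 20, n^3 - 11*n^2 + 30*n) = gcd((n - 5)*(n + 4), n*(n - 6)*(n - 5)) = n - 5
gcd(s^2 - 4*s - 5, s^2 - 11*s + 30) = s - 5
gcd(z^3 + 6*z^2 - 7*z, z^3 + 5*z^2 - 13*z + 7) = z^2 + 6*z - 7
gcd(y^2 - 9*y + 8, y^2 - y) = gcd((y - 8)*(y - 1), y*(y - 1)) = y - 1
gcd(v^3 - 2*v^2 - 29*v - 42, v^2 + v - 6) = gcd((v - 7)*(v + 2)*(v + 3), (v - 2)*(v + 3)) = v + 3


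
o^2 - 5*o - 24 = (o - 8)*(o + 3)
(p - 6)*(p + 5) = p^2 - p - 30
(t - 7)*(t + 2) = t^2 - 5*t - 14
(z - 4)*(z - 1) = z^2 - 5*z + 4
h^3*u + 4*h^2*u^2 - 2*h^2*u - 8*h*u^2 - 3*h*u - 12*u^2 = (h - 3)*(h + 4*u)*(h*u + u)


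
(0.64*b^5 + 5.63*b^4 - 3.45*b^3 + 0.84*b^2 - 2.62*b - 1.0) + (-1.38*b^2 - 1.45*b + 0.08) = 0.64*b^5 + 5.63*b^4 - 3.45*b^3 - 0.54*b^2 - 4.07*b - 0.92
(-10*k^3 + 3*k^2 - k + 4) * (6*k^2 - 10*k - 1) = -60*k^5 + 118*k^4 - 26*k^3 + 31*k^2 - 39*k - 4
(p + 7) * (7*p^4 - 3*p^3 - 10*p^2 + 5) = 7*p^5 + 46*p^4 - 31*p^3 - 70*p^2 + 5*p + 35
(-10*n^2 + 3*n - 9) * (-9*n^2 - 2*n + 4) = 90*n^4 - 7*n^3 + 35*n^2 + 30*n - 36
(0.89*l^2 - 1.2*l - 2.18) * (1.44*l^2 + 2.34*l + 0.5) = 1.2816*l^4 + 0.3546*l^3 - 5.5022*l^2 - 5.7012*l - 1.09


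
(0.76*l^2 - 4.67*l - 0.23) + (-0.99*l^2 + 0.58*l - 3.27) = -0.23*l^2 - 4.09*l - 3.5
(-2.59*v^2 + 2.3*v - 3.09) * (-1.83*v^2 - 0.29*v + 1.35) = 4.7397*v^4 - 3.4579*v^3 + 1.4912*v^2 + 4.0011*v - 4.1715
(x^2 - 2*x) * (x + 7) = x^3 + 5*x^2 - 14*x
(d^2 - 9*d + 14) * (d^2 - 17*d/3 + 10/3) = d^4 - 44*d^3/3 + 205*d^2/3 - 328*d/3 + 140/3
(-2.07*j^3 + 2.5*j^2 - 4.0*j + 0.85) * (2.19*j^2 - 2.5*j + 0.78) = -4.5333*j^5 + 10.65*j^4 - 16.6246*j^3 + 13.8115*j^2 - 5.245*j + 0.663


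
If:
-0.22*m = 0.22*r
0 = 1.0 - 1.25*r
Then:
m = -0.80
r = 0.80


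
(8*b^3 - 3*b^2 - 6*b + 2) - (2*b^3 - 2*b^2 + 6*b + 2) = 6*b^3 - b^2 - 12*b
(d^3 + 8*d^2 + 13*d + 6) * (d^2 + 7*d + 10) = d^5 + 15*d^4 + 79*d^3 + 177*d^2 + 172*d + 60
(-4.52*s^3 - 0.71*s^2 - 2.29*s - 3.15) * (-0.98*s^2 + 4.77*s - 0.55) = 4.4296*s^5 - 20.8646*s^4 + 1.3435*s^3 - 7.4458*s^2 - 13.766*s + 1.7325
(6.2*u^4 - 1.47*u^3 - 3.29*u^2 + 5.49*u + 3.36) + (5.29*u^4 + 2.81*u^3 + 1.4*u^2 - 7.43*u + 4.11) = 11.49*u^4 + 1.34*u^3 - 1.89*u^2 - 1.94*u + 7.47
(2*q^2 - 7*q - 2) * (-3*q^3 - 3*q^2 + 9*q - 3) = -6*q^5 + 15*q^4 + 45*q^3 - 63*q^2 + 3*q + 6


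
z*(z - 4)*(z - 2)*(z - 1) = z^4 - 7*z^3 + 14*z^2 - 8*z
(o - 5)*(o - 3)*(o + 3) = o^3 - 5*o^2 - 9*o + 45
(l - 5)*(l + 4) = l^2 - l - 20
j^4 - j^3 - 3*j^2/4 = j^2*(j - 3/2)*(j + 1/2)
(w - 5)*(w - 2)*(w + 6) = w^3 - w^2 - 32*w + 60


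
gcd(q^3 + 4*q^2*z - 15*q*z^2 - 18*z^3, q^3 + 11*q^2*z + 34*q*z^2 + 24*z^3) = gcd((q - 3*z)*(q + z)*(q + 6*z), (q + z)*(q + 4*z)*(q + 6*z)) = q^2 + 7*q*z + 6*z^2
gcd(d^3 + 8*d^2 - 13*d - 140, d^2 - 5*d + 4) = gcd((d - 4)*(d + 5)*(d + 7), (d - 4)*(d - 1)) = d - 4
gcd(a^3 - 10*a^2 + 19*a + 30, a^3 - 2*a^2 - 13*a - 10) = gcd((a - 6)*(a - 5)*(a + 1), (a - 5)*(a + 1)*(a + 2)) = a^2 - 4*a - 5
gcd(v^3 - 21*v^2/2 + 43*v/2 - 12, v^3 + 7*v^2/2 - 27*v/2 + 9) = v^2 - 5*v/2 + 3/2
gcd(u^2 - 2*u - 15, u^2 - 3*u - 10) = u - 5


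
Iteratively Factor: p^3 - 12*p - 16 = (p + 2)*(p^2 - 2*p - 8) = (p + 2)^2*(p - 4)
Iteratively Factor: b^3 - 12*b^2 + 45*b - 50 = (b - 2)*(b^2 - 10*b + 25) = (b - 5)*(b - 2)*(b - 5)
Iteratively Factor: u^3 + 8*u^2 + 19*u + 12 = (u + 1)*(u^2 + 7*u + 12) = (u + 1)*(u + 3)*(u + 4)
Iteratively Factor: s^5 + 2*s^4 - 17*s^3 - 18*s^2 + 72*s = (s - 3)*(s^4 + 5*s^3 - 2*s^2 - 24*s) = s*(s - 3)*(s^3 + 5*s^2 - 2*s - 24) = s*(s - 3)*(s + 3)*(s^2 + 2*s - 8) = s*(s - 3)*(s - 2)*(s + 3)*(s + 4)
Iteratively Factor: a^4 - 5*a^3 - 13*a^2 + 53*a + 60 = (a + 3)*(a^3 - 8*a^2 + 11*a + 20) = (a - 5)*(a + 3)*(a^2 - 3*a - 4) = (a - 5)*(a - 4)*(a + 3)*(a + 1)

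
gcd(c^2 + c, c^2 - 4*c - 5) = c + 1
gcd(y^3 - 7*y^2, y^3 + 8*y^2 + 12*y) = y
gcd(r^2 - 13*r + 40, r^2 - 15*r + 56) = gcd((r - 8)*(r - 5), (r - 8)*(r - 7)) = r - 8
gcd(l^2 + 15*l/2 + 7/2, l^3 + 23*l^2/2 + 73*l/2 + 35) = l + 7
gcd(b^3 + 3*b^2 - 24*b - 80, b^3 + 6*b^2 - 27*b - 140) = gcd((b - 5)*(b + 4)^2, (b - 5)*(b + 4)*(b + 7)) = b^2 - b - 20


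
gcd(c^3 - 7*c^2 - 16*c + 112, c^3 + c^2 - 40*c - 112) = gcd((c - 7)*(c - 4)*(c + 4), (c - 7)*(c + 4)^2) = c^2 - 3*c - 28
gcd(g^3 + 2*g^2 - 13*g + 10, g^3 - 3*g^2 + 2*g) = g^2 - 3*g + 2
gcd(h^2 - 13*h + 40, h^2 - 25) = h - 5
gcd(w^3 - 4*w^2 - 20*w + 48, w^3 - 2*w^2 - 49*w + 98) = w - 2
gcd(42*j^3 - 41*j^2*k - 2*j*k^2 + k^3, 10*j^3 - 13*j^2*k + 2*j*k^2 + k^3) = j - k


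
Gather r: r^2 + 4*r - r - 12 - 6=r^2 + 3*r - 18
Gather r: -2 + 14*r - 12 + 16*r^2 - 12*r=16*r^2 + 2*r - 14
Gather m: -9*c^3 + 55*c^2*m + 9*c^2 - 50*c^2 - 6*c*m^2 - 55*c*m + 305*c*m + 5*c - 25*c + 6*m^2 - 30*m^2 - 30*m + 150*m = -9*c^3 - 41*c^2 - 20*c + m^2*(-6*c - 24) + m*(55*c^2 + 250*c + 120)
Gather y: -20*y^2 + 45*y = -20*y^2 + 45*y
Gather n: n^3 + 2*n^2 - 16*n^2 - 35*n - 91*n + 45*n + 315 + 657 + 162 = n^3 - 14*n^2 - 81*n + 1134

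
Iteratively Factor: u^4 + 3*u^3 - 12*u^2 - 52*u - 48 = (u + 3)*(u^3 - 12*u - 16) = (u + 2)*(u + 3)*(u^2 - 2*u - 8) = (u + 2)^2*(u + 3)*(u - 4)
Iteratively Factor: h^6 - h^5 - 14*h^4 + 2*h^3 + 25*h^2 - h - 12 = (h + 1)*(h^5 - 2*h^4 - 12*h^3 + 14*h^2 + 11*h - 12) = (h - 4)*(h + 1)*(h^4 + 2*h^3 - 4*h^2 - 2*h + 3) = (h - 4)*(h - 1)*(h + 1)*(h^3 + 3*h^2 - h - 3) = (h - 4)*(h - 1)*(h + 1)*(h + 3)*(h^2 - 1) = (h - 4)*(h - 1)^2*(h + 1)*(h + 3)*(h + 1)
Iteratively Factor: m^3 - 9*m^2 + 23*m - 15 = (m - 5)*(m^2 - 4*m + 3) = (m - 5)*(m - 1)*(m - 3)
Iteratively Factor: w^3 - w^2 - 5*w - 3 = (w + 1)*(w^2 - 2*w - 3) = (w - 3)*(w + 1)*(w + 1)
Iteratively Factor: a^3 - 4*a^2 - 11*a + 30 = (a - 2)*(a^2 - 2*a - 15) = (a - 5)*(a - 2)*(a + 3)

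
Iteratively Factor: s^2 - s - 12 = (s + 3)*(s - 4)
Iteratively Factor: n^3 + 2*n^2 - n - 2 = (n - 1)*(n^2 + 3*n + 2) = (n - 1)*(n + 1)*(n + 2)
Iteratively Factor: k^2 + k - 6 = (k + 3)*(k - 2)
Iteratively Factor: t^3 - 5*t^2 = (t)*(t^2 - 5*t) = t^2*(t - 5)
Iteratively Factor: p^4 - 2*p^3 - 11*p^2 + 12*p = (p - 4)*(p^3 + 2*p^2 - 3*p) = p*(p - 4)*(p^2 + 2*p - 3) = p*(p - 4)*(p - 1)*(p + 3)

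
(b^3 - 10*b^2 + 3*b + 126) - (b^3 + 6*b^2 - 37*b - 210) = -16*b^2 + 40*b + 336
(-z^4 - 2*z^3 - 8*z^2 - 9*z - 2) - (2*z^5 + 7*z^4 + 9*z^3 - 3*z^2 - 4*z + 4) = -2*z^5 - 8*z^4 - 11*z^3 - 5*z^2 - 5*z - 6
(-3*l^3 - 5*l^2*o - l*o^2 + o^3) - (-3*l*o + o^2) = -3*l^3 - 5*l^2*o - l*o^2 + 3*l*o + o^3 - o^2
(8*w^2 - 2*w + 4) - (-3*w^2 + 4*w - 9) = 11*w^2 - 6*w + 13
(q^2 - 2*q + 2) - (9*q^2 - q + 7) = -8*q^2 - q - 5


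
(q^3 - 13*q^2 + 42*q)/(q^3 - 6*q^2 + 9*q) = (q^2 - 13*q + 42)/(q^2 - 6*q + 9)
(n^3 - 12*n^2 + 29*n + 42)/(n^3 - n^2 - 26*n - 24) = (n - 7)/(n + 4)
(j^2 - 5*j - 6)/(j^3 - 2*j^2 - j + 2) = (j - 6)/(j^2 - 3*j + 2)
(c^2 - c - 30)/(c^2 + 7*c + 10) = (c - 6)/(c + 2)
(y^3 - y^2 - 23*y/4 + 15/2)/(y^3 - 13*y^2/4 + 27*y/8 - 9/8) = 2*(2*y^2 + y - 10)/(4*y^2 - 7*y + 3)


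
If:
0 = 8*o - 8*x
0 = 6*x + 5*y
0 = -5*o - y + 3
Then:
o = 15/19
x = 15/19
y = -18/19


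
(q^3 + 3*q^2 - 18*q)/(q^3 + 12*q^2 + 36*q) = (q - 3)/(q + 6)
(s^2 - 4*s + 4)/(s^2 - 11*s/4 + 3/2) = 4*(s - 2)/(4*s - 3)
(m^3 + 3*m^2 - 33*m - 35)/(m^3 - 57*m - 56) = (m - 5)/(m - 8)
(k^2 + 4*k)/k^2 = (k + 4)/k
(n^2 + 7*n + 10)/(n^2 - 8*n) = (n^2 + 7*n + 10)/(n*(n - 8))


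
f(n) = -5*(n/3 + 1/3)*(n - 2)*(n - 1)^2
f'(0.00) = -5.00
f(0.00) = 3.33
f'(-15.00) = 25920.00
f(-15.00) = -101546.67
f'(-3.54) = 490.52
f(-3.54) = -483.40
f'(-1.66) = 72.36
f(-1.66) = -28.49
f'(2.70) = -35.87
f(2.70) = -12.48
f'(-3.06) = 336.67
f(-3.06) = -286.36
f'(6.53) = -1243.45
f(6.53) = -1738.57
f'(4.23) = -255.29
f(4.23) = -202.80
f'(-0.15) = -4.14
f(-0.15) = 4.03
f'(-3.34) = 421.87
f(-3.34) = -392.27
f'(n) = -5*(n/3 + 1/3)*(n - 2)*(2*n - 2) - 5*(n/3 + 1/3)*(n - 1)^2 - 5*(n - 2)*(n - 1)^2/3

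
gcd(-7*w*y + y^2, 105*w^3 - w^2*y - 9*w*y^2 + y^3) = -7*w + y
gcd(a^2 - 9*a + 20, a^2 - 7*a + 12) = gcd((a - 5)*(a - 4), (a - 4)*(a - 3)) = a - 4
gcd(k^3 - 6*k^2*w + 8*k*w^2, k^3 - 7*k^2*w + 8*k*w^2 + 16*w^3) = -k + 4*w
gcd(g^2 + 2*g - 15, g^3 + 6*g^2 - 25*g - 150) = g + 5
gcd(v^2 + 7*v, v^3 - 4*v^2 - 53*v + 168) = v + 7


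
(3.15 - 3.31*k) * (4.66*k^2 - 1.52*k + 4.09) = -15.4246*k^3 + 19.7102*k^2 - 18.3259*k + 12.8835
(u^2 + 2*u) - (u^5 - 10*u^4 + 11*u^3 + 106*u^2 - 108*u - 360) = -u^5 + 10*u^4 - 11*u^3 - 105*u^2 + 110*u + 360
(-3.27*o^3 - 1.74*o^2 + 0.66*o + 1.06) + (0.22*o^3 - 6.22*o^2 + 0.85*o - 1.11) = -3.05*o^3 - 7.96*o^2 + 1.51*o - 0.05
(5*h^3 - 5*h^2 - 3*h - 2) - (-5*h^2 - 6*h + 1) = 5*h^3 + 3*h - 3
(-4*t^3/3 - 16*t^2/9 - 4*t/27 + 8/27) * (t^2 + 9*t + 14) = -4*t^5/3 - 124*t^4/9 - 940*t^3/27 - 700*t^2/27 + 16*t/27 + 112/27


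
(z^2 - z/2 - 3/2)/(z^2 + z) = (z - 3/2)/z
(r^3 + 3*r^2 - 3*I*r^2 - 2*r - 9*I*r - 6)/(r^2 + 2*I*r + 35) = (r^3 + 3*r^2*(1 - I) - r*(2 + 9*I) - 6)/(r^2 + 2*I*r + 35)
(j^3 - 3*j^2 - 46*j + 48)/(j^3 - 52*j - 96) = (j - 1)/(j + 2)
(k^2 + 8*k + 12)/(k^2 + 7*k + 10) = (k + 6)/(k + 5)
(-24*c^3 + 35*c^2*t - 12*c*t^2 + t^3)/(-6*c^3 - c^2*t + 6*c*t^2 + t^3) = (24*c^2 - 11*c*t + t^2)/(6*c^2 + 7*c*t + t^2)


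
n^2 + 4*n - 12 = (n - 2)*(n + 6)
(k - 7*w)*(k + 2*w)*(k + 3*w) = k^3 - 2*k^2*w - 29*k*w^2 - 42*w^3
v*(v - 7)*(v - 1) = v^3 - 8*v^2 + 7*v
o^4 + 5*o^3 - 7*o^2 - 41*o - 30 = (o - 3)*(o + 1)*(o + 2)*(o + 5)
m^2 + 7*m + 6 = (m + 1)*(m + 6)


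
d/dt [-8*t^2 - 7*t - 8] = -16*t - 7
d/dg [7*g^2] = 14*g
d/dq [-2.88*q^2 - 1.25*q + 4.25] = -5.76*q - 1.25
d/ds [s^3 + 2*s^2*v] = s*(3*s + 4*v)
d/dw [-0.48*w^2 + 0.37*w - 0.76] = 0.37 - 0.96*w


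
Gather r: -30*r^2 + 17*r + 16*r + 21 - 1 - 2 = -30*r^2 + 33*r + 18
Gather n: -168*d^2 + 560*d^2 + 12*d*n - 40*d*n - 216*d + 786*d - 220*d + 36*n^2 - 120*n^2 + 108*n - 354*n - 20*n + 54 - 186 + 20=392*d^2 + 350*d - 84*n^2 + n*(-28*d - 266) - 112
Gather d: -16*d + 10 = 10 - 16*d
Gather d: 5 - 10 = -5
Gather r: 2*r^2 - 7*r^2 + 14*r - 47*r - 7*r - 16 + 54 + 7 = -5*r^2 - 40*r + 45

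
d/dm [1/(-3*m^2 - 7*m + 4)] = (6*m + 7)/(3*m^2 + 7*m - 4)^2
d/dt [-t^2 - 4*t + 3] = -2*t - 4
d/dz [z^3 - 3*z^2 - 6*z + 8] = 3*z^2 - 6*z - 6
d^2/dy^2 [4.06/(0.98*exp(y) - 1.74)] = (3.899224*exp(y) + 6.923112)*exp(y)/(0.98*exp(y) - 1.74)^3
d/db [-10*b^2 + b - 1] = 1 - 20*b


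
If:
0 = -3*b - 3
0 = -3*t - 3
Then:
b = -1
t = -1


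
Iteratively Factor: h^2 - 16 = (h - 4)*(h + 4)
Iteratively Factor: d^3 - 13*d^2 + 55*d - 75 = (d - 5)*(d^2 - 8*d + 15) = (d - 5)*(d - 3)*(d - 5)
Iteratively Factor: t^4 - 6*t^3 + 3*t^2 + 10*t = (t - 2)*(t^3 - 4*t^2 - 5*t) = (t - 5)*(t - 2)*(t^2 + t) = (t - 5)*(t - 2)*(t + 1)*(t)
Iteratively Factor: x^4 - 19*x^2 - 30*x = (x + 2)*(x^3 - 2*x^2 - 15*x) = (x - 5)*(x + 2)*(x^2 + 3*x) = (x - 5)*(x + 2)*(x + 3)*(x)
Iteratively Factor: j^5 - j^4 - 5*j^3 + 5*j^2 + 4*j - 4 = (j + 1)*(j^4 - 2*j^3 - 3*j^2 + 8*j - 4) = (j - 2)*(j + 1)*(j^3 - 3*j + 2) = (j - 2)*(j + 1)*(j + 2)*(j^2 - 2*j + 1) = (j - 2)*(j - 1)*(j + 1)*(j + 2)*(j - 1)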